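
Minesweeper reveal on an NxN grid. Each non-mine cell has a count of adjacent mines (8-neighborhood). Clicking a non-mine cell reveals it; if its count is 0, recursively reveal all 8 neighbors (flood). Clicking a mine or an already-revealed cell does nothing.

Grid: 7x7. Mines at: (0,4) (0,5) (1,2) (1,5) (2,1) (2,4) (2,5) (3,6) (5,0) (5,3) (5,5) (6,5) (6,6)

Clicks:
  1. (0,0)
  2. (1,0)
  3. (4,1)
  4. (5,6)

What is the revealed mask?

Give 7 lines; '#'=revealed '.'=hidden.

Answer: ##.....
##.....
.......
.......
.#.....
......#
.......

Derivation:
Click 1 (0,0) count=0: revealed 4 new [(0,0) (0,1) (1,0) (1,1)] -> total=4
Click 2 (1,0) count=1: revealed 0 new [(none)] -> total=4
Click 3 (4,1) count=1: revealed 1 new [(4,1)] -> total=5
Click 4 (5,6) count=3: revealed 1 new [(5,6)] -> total=6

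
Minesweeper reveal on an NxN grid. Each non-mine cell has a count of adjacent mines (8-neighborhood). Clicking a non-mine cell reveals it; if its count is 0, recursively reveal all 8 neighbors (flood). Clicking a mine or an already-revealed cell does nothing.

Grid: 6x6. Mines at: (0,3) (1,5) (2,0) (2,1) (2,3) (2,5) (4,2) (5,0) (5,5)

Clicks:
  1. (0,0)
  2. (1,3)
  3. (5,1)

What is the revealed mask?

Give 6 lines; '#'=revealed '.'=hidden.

Answer: ###...
####..
......
......
......
.#....

Derivation:
Click 1 (0,0) count=0: revealed 6 new [(0,0) (0,1) (0,2) (1,0) (1,1) (1,2)] -> total=6
Click 2 (1,3) count=2: revealed 1 new [(1,3)] -> total=7
Click 3 (5,1) count=2: revealed 1 new [(5,1)] -> total=8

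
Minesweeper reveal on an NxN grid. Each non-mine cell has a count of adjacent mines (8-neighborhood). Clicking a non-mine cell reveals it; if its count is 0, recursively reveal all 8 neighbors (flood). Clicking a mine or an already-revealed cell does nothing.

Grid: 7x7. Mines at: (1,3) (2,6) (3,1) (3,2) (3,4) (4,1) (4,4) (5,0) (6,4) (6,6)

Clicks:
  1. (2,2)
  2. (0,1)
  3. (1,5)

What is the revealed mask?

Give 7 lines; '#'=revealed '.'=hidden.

Click 1 (2,2) count=3: revealed 1 new [(2,2)] -> total=1
Click 2 (0,1) count=0: revealed 8 new [(0,0) (0,1) (0,2) (1,0) (1,1) (1,2) (2,0) (2,1)] -> total=9
Click 3 (1,5) count=1: revealed 1 new [(1,5)] -> total=10

Answer: ###....
###..#.
###....
.......
.......
.......
.......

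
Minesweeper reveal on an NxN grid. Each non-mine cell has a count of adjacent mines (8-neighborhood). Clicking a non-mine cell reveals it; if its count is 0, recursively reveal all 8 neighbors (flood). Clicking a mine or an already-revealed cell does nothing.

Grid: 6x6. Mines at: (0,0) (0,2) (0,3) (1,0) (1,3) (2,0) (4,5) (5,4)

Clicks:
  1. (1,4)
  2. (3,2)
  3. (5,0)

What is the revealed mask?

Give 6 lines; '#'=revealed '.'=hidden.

Answer: ......
....#.
.####.
#####.
#####.
####..

Derivation:
Click 1 (1,4) count=2: revealed 1 new [(1,4)] -> total=1
Click 2 (3,2) count=0: revealed 18 new [(2,1) (2,2) (2,3) (2,4) (3,0) (3,1) (3,2) (3,3) (3,4) (4,0) (4,1) (4,2) (4,3) (4,4) (5,0) (5,1) (5,2) (5,3)] -> total=19
Click 3 (5,0) count=0: revealed 0 new [(none)] -> total=19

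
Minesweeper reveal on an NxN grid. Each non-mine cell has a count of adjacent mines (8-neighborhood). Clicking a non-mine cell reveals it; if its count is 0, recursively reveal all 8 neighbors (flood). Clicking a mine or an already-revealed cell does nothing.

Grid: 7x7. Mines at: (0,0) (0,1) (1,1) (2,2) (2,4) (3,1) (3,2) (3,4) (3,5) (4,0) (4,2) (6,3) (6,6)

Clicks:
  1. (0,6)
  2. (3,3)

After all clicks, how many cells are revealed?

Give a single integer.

Answer: 13

Derivation:
Click 1 (0,6) count=0: revealed 12 new [(0,2) (0,3) (0,4) (0,5) (0,6) (1,2) (1,3) (1,4) (1,5) (1,6) (2,5) (2,6)] -> total=12
Click 2 (3,3) count=5: revealed 1 new [(3,3)] -> total=13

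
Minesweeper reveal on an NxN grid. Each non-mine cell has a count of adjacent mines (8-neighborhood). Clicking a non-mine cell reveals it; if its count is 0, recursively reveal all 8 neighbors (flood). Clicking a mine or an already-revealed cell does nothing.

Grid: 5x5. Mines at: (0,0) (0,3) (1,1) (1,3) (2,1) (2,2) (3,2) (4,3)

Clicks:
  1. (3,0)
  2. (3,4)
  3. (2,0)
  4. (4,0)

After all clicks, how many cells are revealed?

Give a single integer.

Click 1 (3,0) count=1: revealed 1 new [(3,0)] -> total=1
Click 2 (3,4) count=1: revealed 1 new [(3,4)] -> total=2
Click 3 (2,0) count=2: revealed 1 new [(2,0)] -> total=3
Click 4 (4,0) count=0: revealed 3 new [(3,1) (4,0) (4,1)] -> total=6

Answer: 6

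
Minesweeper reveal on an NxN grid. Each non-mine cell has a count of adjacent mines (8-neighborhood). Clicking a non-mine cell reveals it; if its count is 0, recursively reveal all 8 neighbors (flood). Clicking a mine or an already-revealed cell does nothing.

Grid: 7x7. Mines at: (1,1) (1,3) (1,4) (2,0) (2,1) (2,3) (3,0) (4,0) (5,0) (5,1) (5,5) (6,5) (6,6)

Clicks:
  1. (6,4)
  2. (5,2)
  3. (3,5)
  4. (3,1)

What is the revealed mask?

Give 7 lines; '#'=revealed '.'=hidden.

Answer: .....##
.....##
....###
.#..###
....###
..#....
....#..

Derivation:
Click 1 (6,4) count=2: revealed 1 new [(6,4)] -> total=1
Click 2 (5,2) count=1: revealed 1 new [(5,2)] -> total=2
Click 3 (3,5) count=0: revealed 13 new [(0,5) (0,6) (1,5) (1,6) (2,4) (2,5) (2,6) (3,4) (3,5) (3,6) (4,4) (4,5) (4,6)] -> total=15
Click 4 (3,1) count=4: revealed 1 new [(3,1)] -> total=16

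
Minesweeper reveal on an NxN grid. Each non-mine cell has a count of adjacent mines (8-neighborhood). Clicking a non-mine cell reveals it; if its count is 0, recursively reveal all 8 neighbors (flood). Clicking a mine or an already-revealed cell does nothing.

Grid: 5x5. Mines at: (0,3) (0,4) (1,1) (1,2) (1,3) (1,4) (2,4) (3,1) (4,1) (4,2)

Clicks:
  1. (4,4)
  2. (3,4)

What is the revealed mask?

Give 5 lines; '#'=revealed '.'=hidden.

Answer: .....
.....
.....
...##
...##

Derivation:
Click 1 (4,4) count=0: revealed 4 new [(3,3) (3,4) (4,3) (4,4)] -> total=4
Click 2 (3,4) count=1: revealed 0 new [(none)] -> total=4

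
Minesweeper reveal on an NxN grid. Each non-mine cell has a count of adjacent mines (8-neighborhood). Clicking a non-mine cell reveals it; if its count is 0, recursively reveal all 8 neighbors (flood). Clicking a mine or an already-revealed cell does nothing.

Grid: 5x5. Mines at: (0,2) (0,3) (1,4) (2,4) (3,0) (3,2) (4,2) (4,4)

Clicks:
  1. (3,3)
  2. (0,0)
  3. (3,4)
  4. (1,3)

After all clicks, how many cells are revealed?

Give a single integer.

Click 1 (3,3) count=4: revealed 1 new [(3,3)] -> total=1
Click 2 (0,0) count=0: revealed 6 new [(0,0) (0,1) (1,0) (1,1) (2,0) (2,1)] -> total=7
Click 3 (3,4) count=2: revealed 1 new [(3,4)] -> total=8
Click 4 (1,3) count=4: revealed 1 new [(1,3)] -> total=9

Answer: 9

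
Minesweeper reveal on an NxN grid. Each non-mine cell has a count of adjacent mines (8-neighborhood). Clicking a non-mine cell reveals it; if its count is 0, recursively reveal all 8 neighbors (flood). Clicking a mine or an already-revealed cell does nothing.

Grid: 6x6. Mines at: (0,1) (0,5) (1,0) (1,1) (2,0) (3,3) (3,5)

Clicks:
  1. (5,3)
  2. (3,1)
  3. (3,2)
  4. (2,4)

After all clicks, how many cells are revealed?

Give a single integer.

Answer: 16

Derivation:
Click 1 (5,3) count=0: revealed 15 new [(3,0) (3,1) (3,2) (4,0) (4,1) (4,2) (4,3) (4,4) (4,5) (5,0) (5,1) (5,2) (5,3) (5,4) (5,5)] -> total=15
Click 2 (3,1) count=1: revealed 0 new [(none)] -> total=15
Click 3 (3,2) count=1: revealed 0 new [(none)] -> total=15
Click 4 (2,4) count=2: revealed 1 new [(2,4)] -> total=16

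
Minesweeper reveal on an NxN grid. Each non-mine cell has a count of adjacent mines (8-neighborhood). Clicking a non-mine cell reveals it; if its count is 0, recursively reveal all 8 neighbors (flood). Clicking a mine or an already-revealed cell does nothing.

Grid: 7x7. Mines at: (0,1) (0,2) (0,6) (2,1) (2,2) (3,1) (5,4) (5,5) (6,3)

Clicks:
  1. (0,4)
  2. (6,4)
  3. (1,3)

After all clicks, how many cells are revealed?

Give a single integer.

Answer: 20

Derivation:
Click 1 (0,4) count=0: revealed 19 new [(0,3) (0,4) (0,5) (1,3) (1,4) (1,5) (1,6) (2,3) (2,4) (2,5) (2,6) (3,3) (3,4) (3,5) (3,6) (4,3) (4,4) (4,5) (4,6)] -> total=19
Click 2 (6,4) count=3: revealed 1 new [(6,4)] -> total=20
Click 3 (1,3) count=2: revealed 0 new [(none)] -> total=20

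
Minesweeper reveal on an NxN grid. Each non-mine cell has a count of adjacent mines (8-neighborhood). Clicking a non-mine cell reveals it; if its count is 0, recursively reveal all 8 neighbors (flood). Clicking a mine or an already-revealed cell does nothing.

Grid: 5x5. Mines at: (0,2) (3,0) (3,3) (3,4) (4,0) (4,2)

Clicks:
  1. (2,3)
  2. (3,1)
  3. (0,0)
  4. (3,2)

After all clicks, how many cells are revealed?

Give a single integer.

Answer: 9

Derivation:
Click 1 (2,3) count=2: revealed 1 new [(2,3)] -> total=1
Click 2 (3,1) count=3: revealed 1 new [(3,1)] -> total=2
Click 3 (0,0) count=0: revealed 6 new [(0,0) (0,1) (1,0) (1,1) (2,0) (2,1)] -> total=8
Click 4 (3,2) count=2: revealed 1 new [(3,2)] -> total=9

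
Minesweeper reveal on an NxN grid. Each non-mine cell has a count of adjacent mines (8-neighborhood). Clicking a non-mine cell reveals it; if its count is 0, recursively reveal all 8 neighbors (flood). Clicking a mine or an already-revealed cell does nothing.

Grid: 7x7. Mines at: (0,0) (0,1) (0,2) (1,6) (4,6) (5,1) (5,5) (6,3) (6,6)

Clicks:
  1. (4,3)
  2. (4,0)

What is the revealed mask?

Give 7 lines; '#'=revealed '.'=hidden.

Answer: ...###.
######.
######.
######.
######.
..###..
.......

Derivation:
Click 1 (4,3) count=0: revealed 30 new [(0,3) (0,4) (0,5) (1,0) (1,1) (1,2) (1,3) (1,4) (1,5) (2,0) (2,1) (2,2) (2,3) (2,4) (2,5) (3,0) (3,1) (3,2) (3,3) (3,4) (3,5) (4,0) (4,1) (4,2) (4,3) (4,4) (4,5) (5,2) (5,3) (5,4)] -> total=30
Click 2 (4,0) count=1: revealed 0 new [(none)] -> total=30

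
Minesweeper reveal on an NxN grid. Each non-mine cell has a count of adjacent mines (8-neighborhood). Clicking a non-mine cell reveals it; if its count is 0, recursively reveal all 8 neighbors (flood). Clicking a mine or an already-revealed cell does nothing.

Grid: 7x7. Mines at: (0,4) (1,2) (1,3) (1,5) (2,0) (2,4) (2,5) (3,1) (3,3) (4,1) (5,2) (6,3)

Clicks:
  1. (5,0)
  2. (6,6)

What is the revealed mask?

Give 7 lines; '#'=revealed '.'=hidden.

Click 1 (5,0) count=1: revealed 1 new [(5,0)] -> total=1
Click 2 (6,6) count=0: revealed 12 new [(3,4) (3,5) (3,6) (4,4) (4,5) (4,6) (5,4) (5,5) (5,6) (6,4) (6,5) (6,6)] -> total=13

Answer: .......
.......
.......
....###
....###
#...###
....###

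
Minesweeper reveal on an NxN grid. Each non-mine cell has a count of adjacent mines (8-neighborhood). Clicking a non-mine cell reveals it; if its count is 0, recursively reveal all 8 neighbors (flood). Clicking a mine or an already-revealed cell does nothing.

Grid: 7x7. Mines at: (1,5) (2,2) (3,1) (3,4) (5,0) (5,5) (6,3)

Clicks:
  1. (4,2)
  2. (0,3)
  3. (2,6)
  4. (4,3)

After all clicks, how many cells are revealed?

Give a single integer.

Answer: 15

Derivation:
Click 1 (4,2) count=1: revealed 1 new [(4,2)] -> total=1
Click 2 (0,3) count=0: revealed 12 new [(0,0) (0,1) (0,2) (0,3) (0,4) (1,0) (1,1) (1,2) (1,3) (1,4) (2,0) (2,1)] -> total=13
Click 3 (2,6) count=1: revealed 1 new [(2,6)] -> total=14
Click 4 (4,3) count=1: revealed 1 new [(4,3)] -> total=15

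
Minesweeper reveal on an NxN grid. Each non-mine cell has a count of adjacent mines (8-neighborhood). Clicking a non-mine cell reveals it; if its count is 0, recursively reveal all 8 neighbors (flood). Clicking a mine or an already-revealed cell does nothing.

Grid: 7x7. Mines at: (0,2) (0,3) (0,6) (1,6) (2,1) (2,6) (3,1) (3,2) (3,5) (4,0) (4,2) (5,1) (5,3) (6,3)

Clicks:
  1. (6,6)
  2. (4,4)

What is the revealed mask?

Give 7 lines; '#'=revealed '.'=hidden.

Click 1 (6,6) count=0: revealed 9 new [(4,4) (4,5) (4,6) (5,4) (5,5) (5,6) (6,4) (6,5) (6,6)] -> total=9
Click 2 (4,4) count=2: revealed 0 new [(none)] -> total=9

Answer: .......
.......
.......
.......
....###
....###
....###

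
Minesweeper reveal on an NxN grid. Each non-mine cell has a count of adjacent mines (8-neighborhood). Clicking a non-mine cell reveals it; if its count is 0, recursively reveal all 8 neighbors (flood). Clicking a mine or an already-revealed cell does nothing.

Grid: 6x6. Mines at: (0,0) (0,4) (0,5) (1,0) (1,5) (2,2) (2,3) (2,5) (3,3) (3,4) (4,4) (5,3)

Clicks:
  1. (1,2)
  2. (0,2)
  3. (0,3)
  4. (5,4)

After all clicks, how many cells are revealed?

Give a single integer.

Answer: 7

Derivation:
Click 1 (1,2) count=2: revealed 1 new [(1,2)] -> total=1
Click 2 (0,2) count=0: revealed 5 new [(0,1) (0,2) (0,3) (1,1) (1,3)] -> total=6
Click 3 (0,3) count=1: revealed 0 new [(none)] -> total=6
Click 4 (5,4) count=2: revealed 1 new [(5,4)] -> total=7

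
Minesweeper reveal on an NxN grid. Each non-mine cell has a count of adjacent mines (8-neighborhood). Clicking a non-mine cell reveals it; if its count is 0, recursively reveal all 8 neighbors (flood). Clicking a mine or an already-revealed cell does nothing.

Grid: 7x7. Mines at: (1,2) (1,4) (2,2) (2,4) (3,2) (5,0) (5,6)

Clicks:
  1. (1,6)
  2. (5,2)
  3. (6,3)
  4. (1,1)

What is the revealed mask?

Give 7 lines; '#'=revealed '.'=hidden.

Click 1 (1,6) count=0: revealed 10 new [(0,5) (0,6) (1,5) (1,6) (2,5) (2,6) (3,5) (3,6) (4,5) (4,6)] -> total=10
Click 2 (5,2) count=0: revealed 16 new [(3,3) (3,4) (4,1) (4,2) (4,3) (4,4) (5,1) (5,2) (5,3) (5,4) (5,5) (6,1) (6,2) (6,3) (6,4) (6,5)] -> total=26
Click 3 (6,3) count=0: revealed 0 new [(none)] -> total=26
Click 4 (1,1) count=2: revealed 1 new [(1,1)] -> total=27

Answer: .....##
.#...##
.....##
...####
.######
.#####.
.#####.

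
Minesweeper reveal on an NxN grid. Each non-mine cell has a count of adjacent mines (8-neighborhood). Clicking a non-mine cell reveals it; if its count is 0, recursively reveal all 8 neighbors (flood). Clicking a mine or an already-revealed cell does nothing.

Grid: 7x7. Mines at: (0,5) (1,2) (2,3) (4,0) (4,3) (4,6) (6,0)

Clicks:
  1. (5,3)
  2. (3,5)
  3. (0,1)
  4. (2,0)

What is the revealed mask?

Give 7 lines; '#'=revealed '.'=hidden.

Answer: ##.....
##.....
##.....
##...#.
.......
...#...
.......

Derivation:
Click 1 (5,3) count=1: revealed 1 new [(5,3)] -> total=1
Click 2 (3,5) count=1: revealed 1 new [(3,5)] -> total=2
Click 3 (0,1) count=1: revealed 1 new [(0,1)] -> total=3
Click 4 (2,0) count=0: revealed 7 new [(0,0) (1,0) (1,1) (2,0) (2,1) (3,0) (3,1)] -> total=10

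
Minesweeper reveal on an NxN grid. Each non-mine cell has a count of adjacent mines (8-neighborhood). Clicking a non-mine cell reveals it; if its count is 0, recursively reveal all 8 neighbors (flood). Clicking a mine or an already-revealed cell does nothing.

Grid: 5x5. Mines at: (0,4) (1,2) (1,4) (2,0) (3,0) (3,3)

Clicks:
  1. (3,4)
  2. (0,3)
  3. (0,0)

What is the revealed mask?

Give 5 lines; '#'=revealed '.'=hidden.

Click 1 (3,4) count=1: revealed 1 new [(3,4)] -> total=1
Click 2 (0,3) count=3: revealed 1 new [(0,3)] -> total=2
Click 3 (0,0) count=0: revealed 4 new [(0,0) (0,1) (1,0) (1,1)] -> total=6

Answer: ##.#.
##...
.....
....#
.....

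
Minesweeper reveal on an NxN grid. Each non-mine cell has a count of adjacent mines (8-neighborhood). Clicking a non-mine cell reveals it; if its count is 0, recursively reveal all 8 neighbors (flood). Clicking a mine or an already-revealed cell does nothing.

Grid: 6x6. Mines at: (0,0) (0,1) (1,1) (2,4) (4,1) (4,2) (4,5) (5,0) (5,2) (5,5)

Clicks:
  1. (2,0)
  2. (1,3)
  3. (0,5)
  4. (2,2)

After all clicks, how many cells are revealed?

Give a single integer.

Click 1 (2,0) count=1: revealed 1 new [(2,0)] -> total=1
Click 2 (1,3) count=1: revealed 1 new [(1,3)] -> total=2
Click 3 (0,5) count=0: revealed 7 new [(0,2) (0,3) (0,4) (0,5) (1,2) (1,4) (1,5)] -> total=9
Click 4 (2,2) count=1: revealed 1 new [(2,2)] -> total=10

Answer: 10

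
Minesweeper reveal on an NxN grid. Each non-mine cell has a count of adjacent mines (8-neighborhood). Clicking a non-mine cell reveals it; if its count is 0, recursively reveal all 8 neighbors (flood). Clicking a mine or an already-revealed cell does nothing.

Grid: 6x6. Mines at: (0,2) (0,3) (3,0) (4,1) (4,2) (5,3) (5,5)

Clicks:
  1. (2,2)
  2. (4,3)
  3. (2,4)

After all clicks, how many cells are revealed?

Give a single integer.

Answer: 20

Derivation:
Click 1 (2,2) count=0: revealed 20 new [(0,4) (0,5) (1,1) (1,2) (1,3) (1,4) (1,5) (2,1) (2,2) (2,3) (2,4) (2,5) (3,1) (3,2) (3,3) (3,4) (3,5) (4,3) (4,4) (4,5)] -> total=20
Click 2 (4,3) count=2: revealed 0 new [(none)] -> total=20
Click 3 (2,4) count=0: revealed 0 new [(none)] -> total=20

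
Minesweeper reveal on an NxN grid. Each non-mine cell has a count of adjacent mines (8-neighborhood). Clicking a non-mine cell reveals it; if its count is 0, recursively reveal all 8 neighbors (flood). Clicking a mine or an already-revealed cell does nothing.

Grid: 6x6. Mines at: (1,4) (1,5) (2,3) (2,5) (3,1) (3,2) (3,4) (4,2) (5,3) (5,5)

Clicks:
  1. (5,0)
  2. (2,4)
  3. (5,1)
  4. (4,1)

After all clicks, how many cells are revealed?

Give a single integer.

Answer: 5

Derivation:
Click 1 (5,0) count=0: revealed 4 new [(4,0) (4,1) (5,0) (5,1)] -> total=4
Click 2 (2,4) count=5: revealed 1 new [(2,4)] -> total=5
Click 3 (5,1) count=1: revealed 0 new [(none)] -> total=5
Click 4 (4,1) count=3: revealed 0 new [(none)] -> total=5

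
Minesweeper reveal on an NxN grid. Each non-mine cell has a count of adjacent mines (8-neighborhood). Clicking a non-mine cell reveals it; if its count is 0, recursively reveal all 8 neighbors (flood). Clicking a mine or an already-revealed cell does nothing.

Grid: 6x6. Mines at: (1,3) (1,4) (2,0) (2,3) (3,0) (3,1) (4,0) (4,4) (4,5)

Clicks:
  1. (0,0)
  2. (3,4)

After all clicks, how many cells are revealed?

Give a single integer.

Click 1 (0,0) count=0: revealed 6 new [(0,0) (0,1) (0,2) (1,0) (1,1) (1,2)] -> total=6
Click 2 (3,4) count=3: revealed 1 new [(3,4)] -> total=7

Answer: 7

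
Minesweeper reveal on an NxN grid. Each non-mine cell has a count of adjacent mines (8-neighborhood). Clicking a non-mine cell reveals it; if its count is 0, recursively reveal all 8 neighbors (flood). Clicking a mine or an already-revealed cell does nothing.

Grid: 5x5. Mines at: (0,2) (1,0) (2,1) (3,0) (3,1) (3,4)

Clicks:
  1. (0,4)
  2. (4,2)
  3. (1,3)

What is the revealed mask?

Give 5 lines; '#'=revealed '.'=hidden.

Answer: ...##
...##
...##
.....
..#..

Derivation:
Click 1 (0,4) count=0: revealed 6 new [(0,3) (0,4) (1,3) (1,4) (2,3) (2,4)] -> total=6
Click 2 (4,2) count=1: revealed 1 new [(4,2)] -> total=7
Click 3 (1,3) count=1: revealed 0 new [(none)] -> total=7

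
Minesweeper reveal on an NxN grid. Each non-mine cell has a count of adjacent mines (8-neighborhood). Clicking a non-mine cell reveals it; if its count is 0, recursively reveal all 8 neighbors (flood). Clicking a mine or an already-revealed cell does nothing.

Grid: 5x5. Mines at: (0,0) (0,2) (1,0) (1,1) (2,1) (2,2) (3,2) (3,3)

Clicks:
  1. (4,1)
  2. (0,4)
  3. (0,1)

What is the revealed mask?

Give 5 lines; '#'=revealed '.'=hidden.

Answer: .#.##
...##
...##
.....
.#...

Derivation:
Click 1 (4,1) count=1: revealed 1 new [(4,1)] -> total=1
Click 2 (0,4) count=0: revealed 6 new [(0,3) (0,4) (1,3) (1,4) (2,3) (2,4)] -> total=7
Click 3 (0,1) count=4: revealed 1 new [(0,1)] -> total=8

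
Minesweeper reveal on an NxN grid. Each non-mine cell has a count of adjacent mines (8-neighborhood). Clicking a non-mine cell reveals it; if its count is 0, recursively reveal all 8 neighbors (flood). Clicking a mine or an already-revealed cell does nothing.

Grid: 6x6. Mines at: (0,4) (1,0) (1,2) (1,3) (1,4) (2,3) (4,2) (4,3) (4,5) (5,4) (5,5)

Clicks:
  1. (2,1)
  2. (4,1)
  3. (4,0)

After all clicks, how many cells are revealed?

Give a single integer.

Click 1 (2,1) count=2: revealed 1 new [(2,1)] -> total=1
Click 2 (4,1) count=1: revealed 1 new [(4,1)] -> total=2
Click 3 (4,0) count=0: revealed 6 new [(2,0) (3,0) (3,1) (4,0) (5,0) (5,1)] -> total=8

Answer: 8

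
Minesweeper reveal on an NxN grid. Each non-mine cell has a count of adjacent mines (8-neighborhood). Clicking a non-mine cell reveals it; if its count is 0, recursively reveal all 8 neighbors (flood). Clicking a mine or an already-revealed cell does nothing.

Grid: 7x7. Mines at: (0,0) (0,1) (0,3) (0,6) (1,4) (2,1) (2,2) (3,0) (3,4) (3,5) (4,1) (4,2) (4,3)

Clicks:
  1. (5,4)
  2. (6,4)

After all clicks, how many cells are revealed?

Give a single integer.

Answer: 17

Derivation:
Click 1 (5,4) count=1: revealed 1 new [(5,4)] -> total=1
Click 2 (6,4) count=0: revealed 16 new [(4,4) (4,5) (4,6) (5,0) (5,1) (5,2) (5,3) (5,5) (5,6) (6,0) (6,1) (6,2) (6,3) (6,4) (6,5) (6,6)] -> total=17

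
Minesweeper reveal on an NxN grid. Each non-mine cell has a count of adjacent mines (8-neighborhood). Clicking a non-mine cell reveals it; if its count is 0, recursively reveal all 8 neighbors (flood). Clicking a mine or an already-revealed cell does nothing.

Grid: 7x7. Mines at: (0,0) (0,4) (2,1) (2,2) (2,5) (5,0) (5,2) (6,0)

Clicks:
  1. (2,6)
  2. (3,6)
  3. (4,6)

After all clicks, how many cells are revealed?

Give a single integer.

Click 1 (2,6) count=1: revealed 1 new [(2,6)] -> total=1
Click 2 (3,6) count=1: revealed 1 new [(3,6)] -> total=2
Click 3 (4,6) count=0: revealed 15 new [(3,3) (3,4) (3,5) (4,3) (4,4) (4,5) (4,6) (5,3) (5,4) (5,5) (5,6) (6,3) (6,4) (6,5) (6,6)] -> total=17

Answer: 17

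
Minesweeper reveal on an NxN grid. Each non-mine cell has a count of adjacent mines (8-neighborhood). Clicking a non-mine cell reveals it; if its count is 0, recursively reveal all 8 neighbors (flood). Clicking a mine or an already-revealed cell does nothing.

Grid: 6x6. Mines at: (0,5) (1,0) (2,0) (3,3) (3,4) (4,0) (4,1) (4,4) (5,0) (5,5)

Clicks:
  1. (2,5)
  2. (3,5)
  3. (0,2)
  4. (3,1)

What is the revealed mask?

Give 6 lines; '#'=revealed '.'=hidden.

Answer: .####.
.####.
.#####
.#...#
......
......

Derivation:
Click 1 (2,5) count=1: revealed 1 new [(2,5)] -> total=1
Click 2 (3,5) count=2: revealed 1 new [(3,5)] -> total=2
Click 3 (0,2) count=0: revealed 12 new [(0,1) (0,2) (0,3) (0,4) (1,1) (1,2) (1,3) (1,4) (2,1) (2,2) (2,3) (2,4)] -> total=14
Click 4 (3,1) count=3: revealed 1 new [(3,1)] -> total=15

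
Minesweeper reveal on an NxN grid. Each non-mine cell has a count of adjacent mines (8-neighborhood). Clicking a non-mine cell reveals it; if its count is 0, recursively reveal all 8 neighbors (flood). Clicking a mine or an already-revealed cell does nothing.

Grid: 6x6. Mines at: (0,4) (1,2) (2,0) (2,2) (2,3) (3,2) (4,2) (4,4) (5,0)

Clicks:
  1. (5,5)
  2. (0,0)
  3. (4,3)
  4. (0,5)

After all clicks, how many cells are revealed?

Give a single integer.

Answer: 7

Derivation:
Click 1 (5,5) count=1: revealed 1 new [(5,5)] -> total=1
Click 2 (0,0) count=0: revealed 4 new [(0,0) (0,1) (1,0) (1,1)] -> total=5
Click 3 (4,3) count=3: revealed 1 new [(4,3)] -> total=6
Click 4 (0,5) count=1: revealed 1 new [(0,5)] -> total=7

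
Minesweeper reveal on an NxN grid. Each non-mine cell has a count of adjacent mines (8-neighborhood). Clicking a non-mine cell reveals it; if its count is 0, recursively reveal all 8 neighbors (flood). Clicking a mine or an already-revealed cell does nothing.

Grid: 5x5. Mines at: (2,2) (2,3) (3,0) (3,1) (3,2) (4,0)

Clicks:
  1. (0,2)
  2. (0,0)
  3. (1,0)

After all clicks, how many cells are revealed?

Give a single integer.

Click 1 (0,2) count=0: revealed 12 new [(0,0) (0,1) (0,2) (0,3) (0,4) (1,0) (1,1) (1,2) (1,3) (1,4) (2,0) (2,1)] -> total=12
Click 2 (0,0) count=0: revealed 0 new [(none)] -> total=12
Click 3 (1,0) count=0: revealed 0 new [(none)] -> total=12

Answer: 12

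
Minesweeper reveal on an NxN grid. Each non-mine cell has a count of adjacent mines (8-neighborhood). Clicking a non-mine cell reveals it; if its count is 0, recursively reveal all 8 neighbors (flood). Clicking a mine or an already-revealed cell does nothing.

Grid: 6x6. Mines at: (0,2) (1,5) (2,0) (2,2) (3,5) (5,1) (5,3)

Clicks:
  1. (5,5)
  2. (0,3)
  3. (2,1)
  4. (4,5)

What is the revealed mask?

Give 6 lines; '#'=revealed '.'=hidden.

Answer: ...#..
......
.#....
......
....##
....##

Derivation:
Click 1 (5,5) count=0: revealed 4 new [(4,4) (4,5) (5,4) (5,5)] -> total=4
Click 2 (0,3) count=1: revealed 1 new [(0,3)] -> total=5
Click 3 (2,1) count=2: revealed 1 new [(2,1)] -> total=6
Click 4 (4,5) count=1: revealed 0 new [(none)] -> total=6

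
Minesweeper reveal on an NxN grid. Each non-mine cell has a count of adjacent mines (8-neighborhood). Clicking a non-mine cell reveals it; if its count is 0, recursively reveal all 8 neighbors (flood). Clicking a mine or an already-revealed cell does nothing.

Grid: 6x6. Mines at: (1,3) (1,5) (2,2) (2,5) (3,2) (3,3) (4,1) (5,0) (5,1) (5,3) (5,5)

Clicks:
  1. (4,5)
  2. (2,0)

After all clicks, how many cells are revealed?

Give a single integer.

Answer: 11

Derivation:
Click 1 (4,5) count=1: revealed 1 new [(4,5)] -> total=1
Click 2 (2,0) count=0: revealed 10 new [(0,0) (0,1) (0,2) (1,0) (1,1) (1,2) (2,0) (2,1) (3,0) (3,1)] -> total=11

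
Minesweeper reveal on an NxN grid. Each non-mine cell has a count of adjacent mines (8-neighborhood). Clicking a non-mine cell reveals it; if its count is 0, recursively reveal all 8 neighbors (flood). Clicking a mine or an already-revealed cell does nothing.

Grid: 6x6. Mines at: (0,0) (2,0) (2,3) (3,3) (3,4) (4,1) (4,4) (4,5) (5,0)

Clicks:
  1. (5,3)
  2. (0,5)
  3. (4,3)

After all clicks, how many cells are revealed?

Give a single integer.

Answer: 14

Derivation:
Click 1 (5,3) count=1: revealed 1 new [(5,3)] -> total=1
Click 2 (0,5) count=0: revealed 12 new [(0,1) (0,2) (0,3) (0,4) (0,5) (1,1) (1,2) (1,3) (1,4) (1,5) (2,4) (2,5)] -> total=13
Click 3 (4,3) count=3: revealed 1 new [(4,3)] -> total=14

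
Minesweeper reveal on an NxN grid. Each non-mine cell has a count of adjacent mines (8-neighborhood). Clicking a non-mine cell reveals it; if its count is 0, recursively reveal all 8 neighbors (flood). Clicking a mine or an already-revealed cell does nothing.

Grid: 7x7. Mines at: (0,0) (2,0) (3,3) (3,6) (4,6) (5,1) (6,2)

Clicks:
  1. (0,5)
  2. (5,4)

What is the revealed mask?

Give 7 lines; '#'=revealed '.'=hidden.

Answer: .######
.######
.######
.......
...###.
...####
...####

Derivation:
Click 1 (0,5) count=0: revealed 18 new [(0,1) (0,2) (0,3) (0,4) (0,5) (0,6) (1,1) (1,2) (1,3) (1,4) (1,5) (1,6) (2,1) (2,2) (2,3) (2,4) (2,5) (2,6)] -> total=18
Click 2 (5,4) count=0: revealed 11 new [(4,3) (4,4) (4,5) (5,3) (5,4) (5,5) (5,6) (6,3) (6,4) (6,5) (6,6)] -> total=29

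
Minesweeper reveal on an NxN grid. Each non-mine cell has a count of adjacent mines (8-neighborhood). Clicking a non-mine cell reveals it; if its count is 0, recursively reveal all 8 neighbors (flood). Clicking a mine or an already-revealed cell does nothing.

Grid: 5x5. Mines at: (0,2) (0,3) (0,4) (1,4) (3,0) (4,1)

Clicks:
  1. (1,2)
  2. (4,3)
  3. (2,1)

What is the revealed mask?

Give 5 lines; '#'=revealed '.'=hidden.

Answer: .....
.###.
.####
.####
..###

Derivation:
Click 1 (1,2) count=2: revealed 1 new [(1,2)] -> total=1
Click 2 (4,3) count=0: revealed 13 new [(1,1) (1,3) (2,1) (2,2) (2,3) (2,4) (3,1) (3,2) (3,3) (3,4) (4,2) (4,3) (4,4)] -> total=14
Click 3 (2,1) count=1: revealed 0 new [(none)] -> total=14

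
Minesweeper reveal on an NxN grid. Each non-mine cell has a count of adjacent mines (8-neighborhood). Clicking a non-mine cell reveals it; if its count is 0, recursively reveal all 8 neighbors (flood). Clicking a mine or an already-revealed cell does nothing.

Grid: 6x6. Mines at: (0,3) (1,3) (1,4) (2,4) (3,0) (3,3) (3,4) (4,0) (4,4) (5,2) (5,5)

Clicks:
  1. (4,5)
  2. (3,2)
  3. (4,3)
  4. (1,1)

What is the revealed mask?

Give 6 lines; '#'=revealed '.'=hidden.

Click 1 (4,5) count=3: revealed 1 new [(4,5)] -> total=1
Click 2 (3,2) count=1: revealed 1 new [(3,2)] -> total=2
Click 3 (4,3) count=4: revealed 1 new [(4,3)] -> total=3
Click 4 (1,1) count=0: revealed 9 new [(0,0) (0,1) (0,2) (1,0) (1,1) (1,2) (2,0) (2,1) (2,2)] -> total=12

Answer: ###...
###...
###...
..#...
...#.#
......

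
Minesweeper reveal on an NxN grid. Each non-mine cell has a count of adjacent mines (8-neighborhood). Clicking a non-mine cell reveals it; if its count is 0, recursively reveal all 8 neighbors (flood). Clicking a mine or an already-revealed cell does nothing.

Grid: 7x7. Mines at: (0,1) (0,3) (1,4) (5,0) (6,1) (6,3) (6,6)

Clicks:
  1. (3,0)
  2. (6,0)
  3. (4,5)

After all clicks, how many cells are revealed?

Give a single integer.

Click 1 (3,0) count=0: revealed 35 new [(0,5) (0,6) (1,0) (1,1) (1,2) (1,3) (1,5) (1,6) (2,0) (2,1) (2,2) (2,3) (2,4) (2,5) (2,6) (3,0) (3,1) (3,2) (3,3) (3,4) (3,5) (3,6) (4,0) (4,1) (4,2) (4,3) (4,4) (4,5) (4,6) (5,1) (5,2) (5,3) (5,4) (5,5) (5,6)] -> total=35
Click 2 (6,0) count=2: revealed 1 new [(6,0)] -> total=36
Click 3 (4,5) count=0: revealed 0 new [(none)] -> total=36

Answer: 36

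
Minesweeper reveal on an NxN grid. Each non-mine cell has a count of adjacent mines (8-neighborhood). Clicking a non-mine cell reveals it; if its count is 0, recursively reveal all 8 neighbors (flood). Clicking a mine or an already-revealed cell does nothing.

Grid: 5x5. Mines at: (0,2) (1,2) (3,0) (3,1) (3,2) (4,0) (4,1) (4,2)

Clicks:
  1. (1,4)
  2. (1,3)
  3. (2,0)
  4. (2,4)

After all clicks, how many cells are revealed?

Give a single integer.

Click 1 (1,4) count=0: revealed 10 new [(0,3) (0,4) (1,3) (1,4) (2,3) (2,4) (3,3) (3,4) (4,3) (4,4)] -> total=10
Click 2 (1,3) count=2: revealed 0 new [(none)] -> total=10
Click 3 (2,0) count=2: revealed 1 new [(2,0)] -> total=11
Click 4 (2,4) count=0: revealed 0 new [(none)] -> total=11

Answer: 11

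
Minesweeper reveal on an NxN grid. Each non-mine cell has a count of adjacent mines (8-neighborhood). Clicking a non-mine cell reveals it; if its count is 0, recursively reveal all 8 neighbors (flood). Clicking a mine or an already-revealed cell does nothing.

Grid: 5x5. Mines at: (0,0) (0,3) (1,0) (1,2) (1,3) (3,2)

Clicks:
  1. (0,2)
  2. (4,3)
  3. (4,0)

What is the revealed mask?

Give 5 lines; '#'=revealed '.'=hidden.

Answer: ..#..
.....
##...
##...
##.#.

Derivation:
Click 1 (0,2) count=3: revealed 1 new [(0,2)] -> total=1
Click 2 (4,3) count=1: revealed 1 new [(4,3)] -> total=2
Click 3 (4,0) count=0: revealed 6 new [(2,0) (2,1) (3,0) (3,1) (4,0) (4,1)] -> total=8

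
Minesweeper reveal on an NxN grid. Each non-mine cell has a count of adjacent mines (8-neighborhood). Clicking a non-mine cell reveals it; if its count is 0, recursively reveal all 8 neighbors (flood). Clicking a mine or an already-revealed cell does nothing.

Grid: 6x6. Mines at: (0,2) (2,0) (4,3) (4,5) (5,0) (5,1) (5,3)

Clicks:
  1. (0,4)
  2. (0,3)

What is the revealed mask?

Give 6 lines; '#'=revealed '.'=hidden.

Answer: ...###
.#####
.#####
.#####
......
......

Derivation:
Click 1 (0,4) count=0: revealed 18 new [(0,3) (0,4) (0,5) (1,1) (1,2) (1,3) (1,4) (1,5) (2,1) (2,2) (2,3) (2,4) (2,5) (3,1) (3,2) (3,3) (3,4) (3,5)] -> total=18
Click 2 (0,3) count=1: revealed 0 new [(none)] -> total=18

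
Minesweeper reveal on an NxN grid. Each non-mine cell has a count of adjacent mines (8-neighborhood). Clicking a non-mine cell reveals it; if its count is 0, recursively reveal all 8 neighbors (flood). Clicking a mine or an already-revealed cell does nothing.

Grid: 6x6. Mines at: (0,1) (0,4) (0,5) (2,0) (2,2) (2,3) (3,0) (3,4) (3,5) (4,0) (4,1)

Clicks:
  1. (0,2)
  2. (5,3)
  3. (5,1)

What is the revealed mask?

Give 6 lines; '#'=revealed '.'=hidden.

Click 1 (0,2) count=1: revealed 1 new [(0,2)] -> total=1
Click 2 (5,3) count=0: revealed 8 new [(4,2) (4,3) (4,4) (4,5) (5,2) (5,3) (5,4) (5,5)] -> total=9
Click 3 (5,1) count=2: revealed 1 new [(5,1)] -> total=10

Answer: ..#...
......
......
......
..####
.#####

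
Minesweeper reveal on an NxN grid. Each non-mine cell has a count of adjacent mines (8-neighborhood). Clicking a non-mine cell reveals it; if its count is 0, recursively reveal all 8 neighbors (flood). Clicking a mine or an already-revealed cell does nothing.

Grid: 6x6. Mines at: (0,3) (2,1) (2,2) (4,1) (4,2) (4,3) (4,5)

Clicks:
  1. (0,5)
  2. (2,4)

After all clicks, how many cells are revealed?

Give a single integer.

Click 1 (0,5) count=0: revealed 11 new [(0,4) (0,5) (1,3) (1,4) (1,5) (2,3) (2,4) (2,5) (3,3) (3,4) (3,5)] -> total=11
Click 2 (2,4) count=0: revealed 0 new [(none)] -> total=11

Answer: 11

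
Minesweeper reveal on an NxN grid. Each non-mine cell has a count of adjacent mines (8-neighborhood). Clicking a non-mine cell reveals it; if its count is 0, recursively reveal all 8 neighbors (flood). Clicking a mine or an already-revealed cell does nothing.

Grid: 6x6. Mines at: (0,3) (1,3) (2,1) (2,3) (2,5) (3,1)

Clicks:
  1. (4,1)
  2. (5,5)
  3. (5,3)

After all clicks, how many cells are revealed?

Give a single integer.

Answer: 16

Derivation:
Click 1 (4,1) count=1: revealed 1 new [(4,1)] -> total=1
Click 2 (5,5) count=0: revealed 15 new [(3,2) (3,3) (3,4) (3,5) (4,0) (4,2) (4,3) (4,4) (4,5) (5,0) (5,1) (5,2) (5,3) (5,4) (5,5)] -> total=16
Click 3 (5,3) count=0: revealed 0 new [(none)] -> total=16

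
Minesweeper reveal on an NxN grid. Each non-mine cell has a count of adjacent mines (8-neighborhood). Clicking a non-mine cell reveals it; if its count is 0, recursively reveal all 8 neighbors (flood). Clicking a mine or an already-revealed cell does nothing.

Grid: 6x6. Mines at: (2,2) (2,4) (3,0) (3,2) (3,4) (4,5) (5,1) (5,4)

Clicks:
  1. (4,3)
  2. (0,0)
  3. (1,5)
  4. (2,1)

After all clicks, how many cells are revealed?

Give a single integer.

Click 1 (4,3) count=3: revealed 1 new [(4,3)] -> total=1
Click 2 (0,0) count=0: revealed 14 new [(0,0) (0,1) (0,2) (0,3) (0,4) (0,5) (1,0) (1,1) (1,2) (1,3) (1,4) (1,5) (2,0) (2,1)] -> total=15
Click 3 (1,5) count=1: revealed 0 new [(none)] -> total=15
Click 4 (2,1) count=3: revealed 0 new [(none)] -> total=15

Answer: 15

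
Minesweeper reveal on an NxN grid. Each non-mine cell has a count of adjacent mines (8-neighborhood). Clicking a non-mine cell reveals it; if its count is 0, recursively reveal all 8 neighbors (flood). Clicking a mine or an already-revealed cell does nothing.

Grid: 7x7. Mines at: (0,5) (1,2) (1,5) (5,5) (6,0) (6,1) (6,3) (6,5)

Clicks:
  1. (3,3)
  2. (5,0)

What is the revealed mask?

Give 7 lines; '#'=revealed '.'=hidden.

Click 1 (3,3) count=0: revealed 30 new [(0,0) (0,1) (1,0) (1,1) (2,0) (2,1) (2,2) (2,3) (2,4) (2,5) (2,6) (3,0) (3,1) (3,2) (3,3) (3,4) (3,5) (3,6) (4,0) (4,1) (4,2) (4,3) (4,4) (4,5) (4,6) (5,0) (5,1) (5,2) (5,3) (5,4)] -> total=30
Click 2 (5,0) count=2: revealed 0 new [(none)] -> total=30

Answer: ##.....
##.....
#######
#######
#######
#####..
.......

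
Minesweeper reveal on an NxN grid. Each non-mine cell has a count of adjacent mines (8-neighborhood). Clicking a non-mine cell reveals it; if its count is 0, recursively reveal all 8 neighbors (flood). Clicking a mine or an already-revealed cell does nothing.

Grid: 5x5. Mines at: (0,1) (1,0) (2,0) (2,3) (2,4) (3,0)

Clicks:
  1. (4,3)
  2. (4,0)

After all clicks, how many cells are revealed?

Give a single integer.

Click 1 (4,3) count=0: revealed 8 new [(3,1) (3,2) (3,3) (3,4) (4,1) (4,2) (4,3) (4,4)] -> total=8
Click 2 (4,0) count=1: revealed 1 new [(4,0)] -> total=9

Answer: 9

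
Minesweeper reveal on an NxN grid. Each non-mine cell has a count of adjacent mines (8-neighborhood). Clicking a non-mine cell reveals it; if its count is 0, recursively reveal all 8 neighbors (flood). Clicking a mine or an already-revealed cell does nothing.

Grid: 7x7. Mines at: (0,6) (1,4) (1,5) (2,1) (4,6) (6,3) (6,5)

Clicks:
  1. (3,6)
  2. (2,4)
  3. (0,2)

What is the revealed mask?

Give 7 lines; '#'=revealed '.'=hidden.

Answer: ####...
####...
....#..
......#
.......
.......
.......

Derivation:
Click 1 (3,6) count=1: revealed 1 new [(3,6)] -> total=1
Click 2 (2,4) count=2: revealed 1 new [(2,4)] -> total=2
Click 3 (0,2) count=0: revealed 8 new [(0,0) (0,1) (0,2) (0,3) (1,0) (1,1) (1,2) (1,3)] -> total=10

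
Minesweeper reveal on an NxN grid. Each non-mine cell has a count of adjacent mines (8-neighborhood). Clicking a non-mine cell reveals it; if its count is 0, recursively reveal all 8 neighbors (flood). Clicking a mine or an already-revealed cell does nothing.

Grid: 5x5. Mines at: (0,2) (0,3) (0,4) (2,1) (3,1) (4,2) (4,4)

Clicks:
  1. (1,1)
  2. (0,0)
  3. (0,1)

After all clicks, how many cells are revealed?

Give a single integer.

Click 1 (1,1) count=2: revealed 1 new [(1,1)] -> total=1
Click 2 (0,0) count=0: revealed 3 new [(0,0) (0,1) (1,0)] -> total=4
Click 3 (0,1) count=1: revealed 0 new [(none)] -> total=4

Answer: 4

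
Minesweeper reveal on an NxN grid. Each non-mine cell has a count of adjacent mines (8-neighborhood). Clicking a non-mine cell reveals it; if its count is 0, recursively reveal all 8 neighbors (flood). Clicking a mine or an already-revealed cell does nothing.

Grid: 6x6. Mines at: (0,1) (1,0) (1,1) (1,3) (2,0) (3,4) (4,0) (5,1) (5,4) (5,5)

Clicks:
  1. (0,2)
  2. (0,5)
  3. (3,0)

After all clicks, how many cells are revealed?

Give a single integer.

Click 1 (0,2) count=3: revealed 1 new [(0,2)] -> total=1
Click 2 (0,5) count=0: revealed 6 new [(0,4) (0,5) (1,4) (1,5) (2,4) (2,5)] -> total=7
Click 3 (3,0) count=2: revealed 1 new [(3,0)] -> total=8

Answer: 8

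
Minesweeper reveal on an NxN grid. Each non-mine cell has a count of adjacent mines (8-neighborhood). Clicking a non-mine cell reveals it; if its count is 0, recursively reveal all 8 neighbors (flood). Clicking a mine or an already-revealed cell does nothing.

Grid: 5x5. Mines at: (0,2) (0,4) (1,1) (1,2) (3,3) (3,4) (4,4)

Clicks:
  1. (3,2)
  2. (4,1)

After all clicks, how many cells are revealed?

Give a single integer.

Answer: 9

Derivation:
Click 1 (3,2) count=1: revealed 1 new [(3,2)] -> total=1
Click 2 (4,1) count=0: revealed 8 new [(2,0) (2,1) (2,2) (3,0) (3,1) (4,0) (4,1) (4,2)] -> total=9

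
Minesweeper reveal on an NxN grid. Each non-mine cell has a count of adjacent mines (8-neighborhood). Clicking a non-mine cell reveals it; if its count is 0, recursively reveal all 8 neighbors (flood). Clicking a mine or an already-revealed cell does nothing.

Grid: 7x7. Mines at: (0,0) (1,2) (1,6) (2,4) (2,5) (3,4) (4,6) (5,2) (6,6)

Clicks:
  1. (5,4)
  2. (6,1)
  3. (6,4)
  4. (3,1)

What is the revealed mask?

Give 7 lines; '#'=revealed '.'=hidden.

Click 1 (5,4) count=0: revealed 9 new [(4,3) (4,4) (4,5) (5,3) (5,4) (5,5) (6,3) (6,4) (6,5)] -> total=9
Click 2 (6,1) count=1: revealed 1 new [(6,1)] -> total=10
Click 3 (6,4) count=0: revealed 0 new [(none)] -> total=10
Click 4 (3,1) count=0: revealed 16 new [(1,0) (1,1) (2,0) (2,1) (2,2) (2,3) (3,0) (3,1) (3,2) (3,3) (4,0) (4,1) (4,2) (5,0) (5,1) (6,0)] -> total=26

Answer: .......
##.....
####...
####...
######.
##.###.
##.###.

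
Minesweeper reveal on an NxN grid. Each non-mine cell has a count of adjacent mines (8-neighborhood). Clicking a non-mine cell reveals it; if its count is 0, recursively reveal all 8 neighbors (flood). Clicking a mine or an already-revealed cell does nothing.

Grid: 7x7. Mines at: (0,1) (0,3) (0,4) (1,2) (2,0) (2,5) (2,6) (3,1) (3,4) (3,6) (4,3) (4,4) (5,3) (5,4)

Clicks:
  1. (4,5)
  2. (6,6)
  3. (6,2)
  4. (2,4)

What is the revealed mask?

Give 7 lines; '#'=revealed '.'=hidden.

Click 1 (4,5) count=4: revealed 1 new [(4,5)] -> total=1
Click 2 (6,6) count=0: revealed 5 new [(4,6) (5,5) (5,6) (6,5) (6,6)] -> total=6
Click 3 (6,2) count=1: revealed 1 new [(6,2)] -> total=7
Click 4 (2,4) count=2: revealed 1 new [(2,4)] -> total=8

Answer: .......
.......
....#..
.......
.....##
.....##
..#..##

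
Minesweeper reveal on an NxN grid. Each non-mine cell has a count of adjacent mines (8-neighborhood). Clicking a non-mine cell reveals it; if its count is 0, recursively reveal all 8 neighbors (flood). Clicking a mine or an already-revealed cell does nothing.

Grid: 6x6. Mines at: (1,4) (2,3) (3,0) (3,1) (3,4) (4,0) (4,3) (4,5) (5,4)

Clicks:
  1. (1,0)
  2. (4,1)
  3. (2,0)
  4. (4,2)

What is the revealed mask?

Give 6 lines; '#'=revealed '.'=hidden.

Click 1 (1,0) count=0: revealed 11 new [(0,0) (0,1) (0,2) (0,3) (1,0) (1,1) (1,2) (1,3) (2,0) (2,1) (2,2)] -> total=11
Click 2 (4,1) count=3: revealed 1 new [(4,1)] -> total=12
Click 3 (2,0) count=2: revealed 0 new [(none)] -> total=12
Click 4 (4,2) count=2: revealed 1 new [(4,2)] -> total=13

Answer: ####..
####..
###...
......
.##...
......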